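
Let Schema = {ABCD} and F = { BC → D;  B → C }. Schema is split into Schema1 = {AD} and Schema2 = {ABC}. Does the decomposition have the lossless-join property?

No

Common attributes: Schema1 ∩ Schema2 = {A}.
No dependency enlarges {A}, so (A)⁺ = {A}.
The closure contains neither all of Schema1 = {AD} nor all of Schema2 = {ABC}, so the common attributes are not a superkey of either fragment. The join is lossy.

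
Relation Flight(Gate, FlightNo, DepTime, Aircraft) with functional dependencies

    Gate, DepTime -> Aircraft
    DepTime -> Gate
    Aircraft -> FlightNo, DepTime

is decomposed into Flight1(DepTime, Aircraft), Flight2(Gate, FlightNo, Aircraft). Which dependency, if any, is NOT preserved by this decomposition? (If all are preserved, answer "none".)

none

Gate, DepTime → Aircraft: restricted closure across fragments reaches Aircraft.
DepTime → Gate: restricted closure across fragments reaches Gate.
Aircraft → FlightNo, DepTime: restricted closure across fragments reaches FlightNo, DepTime.
Every dependency is enforceable on the fragments, so the decomposition is dependency-preserving.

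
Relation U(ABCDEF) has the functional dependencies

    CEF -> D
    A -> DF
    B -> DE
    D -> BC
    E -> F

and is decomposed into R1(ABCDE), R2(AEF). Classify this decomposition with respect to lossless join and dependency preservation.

Lossless test: (AE)⁺ = {ABCDEF}, which contains all of one fragment — lossless.
Dependency preservation: CEF → D; A → DF are not contained in any single fragment, but the restricted closure of each left-hand side across the fragments still reaches the right-hand side; the remaining FDs each lie inside some fragment. All dependencies are preserved.

lossless and dependency-preserving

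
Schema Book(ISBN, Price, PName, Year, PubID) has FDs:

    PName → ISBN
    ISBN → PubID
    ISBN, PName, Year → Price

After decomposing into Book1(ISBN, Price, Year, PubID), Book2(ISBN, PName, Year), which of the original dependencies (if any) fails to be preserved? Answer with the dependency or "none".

ISBN, PName, Year → Price

Check ISBN, PName, Year → Price: no single fragment contains all of {ISBN, Price, PName, Year}, and the restricted closure of {ISBN, PName, Year} across the fragments never reaches {Price}.
PName → ISBN is preserved.
ISBN → PubID is preserved.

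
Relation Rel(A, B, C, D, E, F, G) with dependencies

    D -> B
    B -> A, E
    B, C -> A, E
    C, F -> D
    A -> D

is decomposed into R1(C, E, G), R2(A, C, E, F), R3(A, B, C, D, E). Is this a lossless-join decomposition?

Chase test. Columns are A, B, C, D, E, F, G; row i has aⱼ where attribute j ∈ Ri, else bᵢⱼ.
Initial tableau (one row per fragment):
  row 1: b11 b12 a3 b14 a5 b16 a7
  row 2: a1 b22 a3 b24 a5 a6 b27
  row 3: a1 a2 a3 a4 a5 b36 b37
Rows 2 and 3 agree on A; apply A→D and equate their D entries.
Rows 2 and 3 agree on D; apply D→B and equate their B entries.
No row becomes fully distinguished — the join is lossy.

No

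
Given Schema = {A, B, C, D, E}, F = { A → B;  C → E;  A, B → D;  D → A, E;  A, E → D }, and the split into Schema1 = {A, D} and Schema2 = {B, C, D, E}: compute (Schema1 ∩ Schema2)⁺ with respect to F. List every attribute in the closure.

A, B, D, E

Schema1 ∩ Schema2 = {D}.
D → A, E applies, adding A, E
A → B applies, adding B
Closure: {A, B, D, E}.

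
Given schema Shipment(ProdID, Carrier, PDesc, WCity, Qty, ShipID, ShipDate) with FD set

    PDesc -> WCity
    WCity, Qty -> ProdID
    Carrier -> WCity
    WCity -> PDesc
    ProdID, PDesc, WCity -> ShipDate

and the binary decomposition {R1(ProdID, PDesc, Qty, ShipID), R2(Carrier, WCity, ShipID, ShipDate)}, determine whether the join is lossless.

Common attributes: R1 ∩ R2 = {ShipID}.
No dependency enlarges {ShipID}, so (ShipID)⁺ = {ShipID}.
The closure contains neither all of R1 = {ProdID, PDesc, Qty, ShipID} nor all of R2 = {Carrier, WCity, ShipID, ShipDate}, so the common attributes are not a superkey of either fragment. The join is lossy.

No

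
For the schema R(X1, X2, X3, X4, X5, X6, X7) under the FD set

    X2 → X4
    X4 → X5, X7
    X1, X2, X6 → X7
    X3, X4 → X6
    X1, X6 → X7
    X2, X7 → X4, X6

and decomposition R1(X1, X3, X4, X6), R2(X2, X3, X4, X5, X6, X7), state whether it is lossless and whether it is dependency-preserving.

lossy and not dependency-preserving

Lossless test: (X3, X4, X6)⁺ = {X3, X4, X5, X6, X7}, which is a superkey of neither fragment — lossy.
Dependency preservation: the restricted closure of {X1, X6} across the fragments never reaches {X7}, so X1, X6 → X7 cannot be enforced without a join — not preserved.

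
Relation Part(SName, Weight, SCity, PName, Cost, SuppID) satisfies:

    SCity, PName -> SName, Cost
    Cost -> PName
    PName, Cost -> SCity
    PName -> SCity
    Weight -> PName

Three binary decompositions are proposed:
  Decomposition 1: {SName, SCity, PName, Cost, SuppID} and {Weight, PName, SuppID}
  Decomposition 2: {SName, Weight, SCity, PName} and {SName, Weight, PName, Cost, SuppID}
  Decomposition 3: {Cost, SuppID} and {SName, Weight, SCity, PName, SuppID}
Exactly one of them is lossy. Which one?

Decomposition 1: common = {PName, SuppID}, closure = {SName, SCity, PName, Cost, SuppID} → lossless.
Decomposition 2: common = {SName, Weight, PName}, closure = {SName, Weight, SCity, PName, Cost} → lossless.
Decomposition 3: common = {SuppID}, closure = {SuppID} → lossy.

Decomposition 3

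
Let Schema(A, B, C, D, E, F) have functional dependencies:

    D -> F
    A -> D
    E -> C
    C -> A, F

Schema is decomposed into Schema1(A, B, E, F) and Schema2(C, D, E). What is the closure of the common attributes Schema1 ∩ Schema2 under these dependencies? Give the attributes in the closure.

Schema1 ∩ Schema2 = {E}.
E → C applies, adding C
C → A, F applies, adding A, F
A → D applies, adding D
Closure: {A, C, D, E, F}.

A, C, D, E, F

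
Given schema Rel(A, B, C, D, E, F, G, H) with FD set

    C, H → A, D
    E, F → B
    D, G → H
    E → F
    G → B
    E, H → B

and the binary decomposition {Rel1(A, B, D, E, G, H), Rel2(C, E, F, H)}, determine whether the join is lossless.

Common attributes: Rel1 ∩ Rel2 = {E, H}.
Closure of {E, H}: E → F applies, adding F; E, H → B applies, adding B. So (E, H)⁺ = {B, E, F, H}.
The closure contains neither all of Rel1 = {A, B, D, E, G, H} nor all of Rel2 = {C, E, F, H}, so the common attributes are not a superkey of either fragment. The join is lossy.

No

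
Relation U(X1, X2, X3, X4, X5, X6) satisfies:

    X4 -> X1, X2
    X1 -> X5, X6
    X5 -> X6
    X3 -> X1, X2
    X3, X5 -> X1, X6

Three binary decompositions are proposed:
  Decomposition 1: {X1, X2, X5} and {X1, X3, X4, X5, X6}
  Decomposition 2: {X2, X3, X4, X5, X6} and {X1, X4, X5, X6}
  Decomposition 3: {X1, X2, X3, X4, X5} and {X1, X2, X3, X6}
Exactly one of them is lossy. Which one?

Decomposition 1

Decomposition 1: common = {X1, X5}, closure = {X1, X5, X6} → lossy.
Decomposition 2: common = {X4, X5, X6}, closure = {X1, X2, X4, X5, X6} → lossless.
Decomposition 3: common = {X1, X2, X3}, closure = {X1, X2, X3, X5, X6} → lossless.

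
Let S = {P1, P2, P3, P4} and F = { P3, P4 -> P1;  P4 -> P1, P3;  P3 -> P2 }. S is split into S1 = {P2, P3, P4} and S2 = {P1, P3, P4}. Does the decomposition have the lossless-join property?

Yes

Common attributes: S1 ∩ S2 = {P3, P4}.
Closure of {P3, P4}: P3, P4 → P1 applies, adding P1; P3 → P2 applies, adding P2. So (P3, P4)⁺ = {P1, P2, P3, P4}.
This closure contains every attribute of S1, so S1 ∩ S2 → S1. The join is lossless.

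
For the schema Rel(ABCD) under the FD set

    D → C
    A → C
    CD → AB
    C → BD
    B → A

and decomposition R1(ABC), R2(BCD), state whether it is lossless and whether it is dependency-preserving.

lossless and dependency-preserving

Lossless test: (BC)⁺ = {ABCD}, which contains all of one fragment — lossless.
Dependency preservation: CD → AB is not contained in any single fragment, but the restricted closure of its left-hand side across the fragments still reaches the right-hand side; the remaining FDs each lie inside some fragment. All dependencies are preserved.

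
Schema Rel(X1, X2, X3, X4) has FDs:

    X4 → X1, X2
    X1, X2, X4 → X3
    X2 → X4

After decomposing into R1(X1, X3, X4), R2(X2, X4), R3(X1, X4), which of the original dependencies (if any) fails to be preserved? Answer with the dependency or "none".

X4 → X1, X2: restricted closure across fragments reaches X1, X2.
X1, X2, X4 → X3: restricted closure across fragments reaches X3.
X2 → X4 lies within R2.
Every dependency is enforceable on the fragments, so the decomposition is dependency-preserving.

none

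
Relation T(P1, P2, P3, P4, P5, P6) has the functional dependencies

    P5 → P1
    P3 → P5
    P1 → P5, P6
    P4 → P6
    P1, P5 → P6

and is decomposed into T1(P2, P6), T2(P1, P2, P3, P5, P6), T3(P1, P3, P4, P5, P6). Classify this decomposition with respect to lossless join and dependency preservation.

Lossless test (chase): applying each FD to every pair of rows produces no changes in the tableau, so no row becomes fully distinguished — the join is lossy.
Dependency preservation: every FD's attributes lie within a single fragment, so each can be enforced locally — preserved.

lossy but dependency-preserving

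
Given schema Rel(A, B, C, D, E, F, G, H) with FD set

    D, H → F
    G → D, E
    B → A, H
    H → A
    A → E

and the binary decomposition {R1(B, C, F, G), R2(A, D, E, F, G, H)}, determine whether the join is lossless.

No

Common attributes: R1 ∩ R2 = {F, G}.
Closure of {F, G}: G → D, E applies, adding D, E. So (F, G)⁺ = {D, E, F, G}.
The closure contains neither all of R1 = {B, C, F, G} nor all of R2 = {A, D, E, F, G, H}, so the common attributes are not a superkey of either fragment. The join is lossy.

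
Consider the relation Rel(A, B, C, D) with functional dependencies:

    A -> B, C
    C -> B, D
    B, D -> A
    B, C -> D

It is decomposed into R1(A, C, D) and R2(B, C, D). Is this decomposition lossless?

Common attributes: R1 ∩ R2 = {C, D}.
Closure of {C, D}: C → B, D applies, adding B; B, D → A applies, adding A. So (C, D)⁺ = {A, B, C, D}.
This closure contains every attribute of R1, so R1 ∩ R2 → R1. The join is lossless.

Yes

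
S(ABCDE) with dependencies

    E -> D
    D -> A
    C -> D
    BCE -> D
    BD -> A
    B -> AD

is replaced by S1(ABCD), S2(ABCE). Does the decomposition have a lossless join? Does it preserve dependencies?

lossless but not dependency-preserving

Lossless test: (ABC)⁺ = {ABCD}, which contains all of one fragment — lossless.
Dependency preservation: the restricted closure of {E} across the fragments never reaches {D}, so E → D cannot be enforced without a join — not preserved.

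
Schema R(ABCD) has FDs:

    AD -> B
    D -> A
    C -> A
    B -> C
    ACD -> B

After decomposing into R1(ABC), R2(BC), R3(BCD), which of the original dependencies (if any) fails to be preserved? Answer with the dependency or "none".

none

AD → B: restricted closure across fragments reaches B.
D → A: restricted closure across fragments reaches A.
C → A lies within R1.
B → C lies within R1.
ACD → B: restricted closure across fragments reaches B.
Every dependency is enforceable on the fragments, so the decomposition is dependency-preserving.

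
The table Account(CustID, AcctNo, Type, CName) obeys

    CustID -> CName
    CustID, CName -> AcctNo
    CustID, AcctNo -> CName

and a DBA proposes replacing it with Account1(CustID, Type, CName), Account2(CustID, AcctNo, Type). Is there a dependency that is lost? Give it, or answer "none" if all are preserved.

CustID → CName lies within Account1.
CustID, CName → AcctNo: restricted closure across fragments reaches AcctNo.
CustID, AcctNo → CName: restricted closure across fragments reaches CName.
Every dependency is enforceable on the fragments, so the decomposition is dependency-preserving.

none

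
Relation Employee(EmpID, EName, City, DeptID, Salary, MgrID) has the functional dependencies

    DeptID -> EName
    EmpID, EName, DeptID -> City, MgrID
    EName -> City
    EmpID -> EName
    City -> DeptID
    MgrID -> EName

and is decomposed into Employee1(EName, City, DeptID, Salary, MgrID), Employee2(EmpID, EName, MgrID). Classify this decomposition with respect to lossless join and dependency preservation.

lossy but dependency-preserving

Lossless test: (EName, MgrID)⁺ = {EName, City, DeptID, MgrID}, which is a superkey of neither fragment — lossy.
Dependency preservation: EmpID, EName, DeptID → City, MgrID is not contained in any single fragment, but the restricted closure of its left-hand side across the fragments still reaches the right-hand side; the remaining FDs each lie inside some fragment. All dependencies are preserved.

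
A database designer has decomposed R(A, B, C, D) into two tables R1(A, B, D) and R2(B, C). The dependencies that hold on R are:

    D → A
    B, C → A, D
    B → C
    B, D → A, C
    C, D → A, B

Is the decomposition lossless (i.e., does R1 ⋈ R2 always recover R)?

Yes

Common attributes: R1 ∩ R2 = {B}.
Closure of {B}: B → C applies, adding C; B, C → A, D applies, adding A, D. So (B)⁺ = {A, B, C, D}.
This closure contains every attribute of R1, so R1 ∩ R2 → R1. The join is lossless.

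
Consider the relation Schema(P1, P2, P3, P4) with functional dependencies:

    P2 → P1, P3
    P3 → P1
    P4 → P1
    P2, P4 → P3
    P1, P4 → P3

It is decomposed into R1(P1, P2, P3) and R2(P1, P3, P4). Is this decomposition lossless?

No

Common attributes: R1 ∩ R2 = {P1, P3}.
No dependency enlarges {P1, P3}, so (P1, P3)⁺ = {P1, P3}.
The closure contains neither all of R1 = {P1, P2, P3} nor all of R2 = {P1, P3, P4}, so the common attributes are not a superkey of either fragment. The join is lossy.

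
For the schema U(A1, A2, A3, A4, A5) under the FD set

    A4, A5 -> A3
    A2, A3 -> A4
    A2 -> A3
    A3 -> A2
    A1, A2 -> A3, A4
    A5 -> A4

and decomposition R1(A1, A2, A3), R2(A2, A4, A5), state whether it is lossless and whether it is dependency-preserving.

Lossless test: (A2)⁺ = {A2, A3, A4}, which is a superkey of neither fragment — lossy.
Dependency preservation: A4, A5 → A3; A2, A3 → A4; A1, A2 → A3, A4 are not contained in any single fragment, but the restricted closure of each left-hand side across the fragments still reaches the right-hand side; the remaining FDs each lie inside some fragment. All dependencies are preserved.

lossy but dependency-preserving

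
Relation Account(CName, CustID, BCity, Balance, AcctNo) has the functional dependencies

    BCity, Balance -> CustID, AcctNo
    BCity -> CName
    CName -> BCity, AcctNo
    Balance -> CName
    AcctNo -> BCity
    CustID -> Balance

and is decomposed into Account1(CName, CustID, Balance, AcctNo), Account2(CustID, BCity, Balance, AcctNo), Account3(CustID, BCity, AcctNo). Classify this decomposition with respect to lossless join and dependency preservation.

lossless and dependency-preserving

Lossless test (chase): Rows 2 and 3 agree on BCity; apply BCity→CName and equate their CName entries. Rows 1 and 2 agree on Balance; apply Balance→CName and equate their CName entries. Rows 1 and 2 agree on AcctNo; apply AcctNo→BCity and equate their BCity entries. Rows 1 and 3 agree on CustID; apply CustID→Balance and equate their Balance entries. Row 1 is now all distinguished symbols — the join is lossless.
Dependency preservation: BCity → CName; CName → BCity, AcctNo are not contained in any single fragment, but the restricted closure of each left-hand side across the fragments still reaches the right-hand side; the remaining FDs each lie inside some fragment. All dependencies are preserved.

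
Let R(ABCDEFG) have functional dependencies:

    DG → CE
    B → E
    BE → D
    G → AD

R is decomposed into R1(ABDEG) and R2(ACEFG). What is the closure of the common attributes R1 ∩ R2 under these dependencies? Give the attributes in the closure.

ACDEG

R1 ∩ R2 = {AEG}.
G → AD applies, adding D
DG → CE applies, adding C
Closure: {ACDEG}.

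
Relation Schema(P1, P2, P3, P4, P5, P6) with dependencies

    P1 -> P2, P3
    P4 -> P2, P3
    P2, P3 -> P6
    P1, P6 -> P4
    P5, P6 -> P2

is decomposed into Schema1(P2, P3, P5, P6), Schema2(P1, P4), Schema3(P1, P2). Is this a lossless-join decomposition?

No

Chase test. Columns are P1, P2, P3, P4, P5, P6; row i has aⱼ where attribute j ∈ Schemai, else bᵢⱼ.
Initial tableau (one row per fragment):
  row 1: b11 a2 a3 b14 a5 a6
  row 2: a1 b22 b23 a4 b25 b26
  row 3: a1 a2 b33 b34 b35 b36
Rows 2 and 3 agree on P1; apply P1→P2, P3 and equate their P2, P3 entries.
Rows 2 and 3 agree on P2, P3; apply P2, P3→P6 and equate their P6 entries.
Rows 2 and 3 agree on P1, P6; apply P1, P6→P4 and equate their P4 entries.
No row becomes fully distinguished — the join is lossy.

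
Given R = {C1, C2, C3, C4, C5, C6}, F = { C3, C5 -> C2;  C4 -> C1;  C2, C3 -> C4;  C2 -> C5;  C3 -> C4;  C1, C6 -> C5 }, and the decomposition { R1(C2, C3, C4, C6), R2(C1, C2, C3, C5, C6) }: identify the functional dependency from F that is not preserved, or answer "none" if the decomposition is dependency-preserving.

C4 -> C1

Check C4 → C1: no single fragment contains all of {C1, C4}, and the restricted closure of {C4} across the fragments never reaches {C1}.
C3, C5 → C2 is preserved.
C2, C3 → C4 is preserved.
C2 → C5 is preserved.
C3 → C4 is preserved.
C1, C6 → C5 is preserved.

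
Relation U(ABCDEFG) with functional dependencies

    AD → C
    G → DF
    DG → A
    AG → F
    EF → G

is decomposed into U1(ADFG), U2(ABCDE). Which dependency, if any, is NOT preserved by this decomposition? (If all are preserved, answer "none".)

EF → G

Check EF → G: no single fragment contains all of {EFG}, and the restricted closure of {EF} across the fragments never reaches {G}.
AD → C is preserved.
G → DF is preserved.
DG → A is preserved.
AG → F is preserved.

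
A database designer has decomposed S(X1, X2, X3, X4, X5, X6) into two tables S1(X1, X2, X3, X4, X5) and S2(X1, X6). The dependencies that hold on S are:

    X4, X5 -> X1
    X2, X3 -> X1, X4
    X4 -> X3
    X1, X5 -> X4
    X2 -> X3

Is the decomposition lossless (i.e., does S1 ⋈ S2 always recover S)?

Common attributes: S1 ∩ S2 = {X1}.
No dependency enlarges {X1}, so (X1)⁺ = {X1}.
The closure contains neither all of S1 = {X1, X2, X3, X4, X5} nor all of S2 = {X1, X6}, so the common attributes are not a superkey of either fragment. The join is lossy.

No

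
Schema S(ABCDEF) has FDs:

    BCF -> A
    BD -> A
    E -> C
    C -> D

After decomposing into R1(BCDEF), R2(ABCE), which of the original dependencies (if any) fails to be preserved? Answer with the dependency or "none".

Check BD → A: no single fragment contains all of {ABD}, and the restricted closure of {BD} across the fragments never reaches {A}.
BCF → A is preserved.
E → C is preserved.
C → D is preserved.

BD -> A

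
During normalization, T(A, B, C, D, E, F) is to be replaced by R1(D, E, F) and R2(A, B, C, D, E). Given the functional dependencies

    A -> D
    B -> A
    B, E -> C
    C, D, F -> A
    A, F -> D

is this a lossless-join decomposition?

Common attributes: R1 ∩ R2 = {D, E}.
No dependency enlarges {D, E}, so (D, E)⁺ = {D, E}.
The closure contains neither all of R1 = {D, E, F} nor all of R2 = {A, B, C, D, E}, so the common attributes are not a superkey of either fragment. The join is lossy.

No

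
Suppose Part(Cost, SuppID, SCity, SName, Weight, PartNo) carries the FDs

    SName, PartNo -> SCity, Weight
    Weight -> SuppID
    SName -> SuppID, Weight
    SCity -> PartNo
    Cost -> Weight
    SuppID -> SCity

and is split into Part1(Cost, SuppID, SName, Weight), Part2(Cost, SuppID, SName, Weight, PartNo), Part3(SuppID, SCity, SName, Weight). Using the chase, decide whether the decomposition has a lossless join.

Yes

Chase test. Columns are Cost, SuppID, SCity, SName, Weight, PartNo; row i has aⱼ where attribute j ∈ Parti, else bᵢⱼ.
Initial tableau (one row per fragment):
  row 1: a1 a2 b13 a4 a5 b16
  row 2: a1 a2 b23 a4 a5 a6
  row 3: b31 a2 a3 a4 a5 b36
Rows 1 and 2 agree on SuppID; apply SuppID→SCity and equate their SCity entries.
Rows 1 and 3 agree on SuppID; apply SuppID→SCity and equate their SCity entries.
Rows 1 and 2 agree on SCity; apply SCity→PartNo and equate their PartNo entries.
Rows 1 and 3 agree on SCity; apply SCity→PartNo and equate their PartNo entries.
Row 1 is now all distinguished symbols — the join is lossless.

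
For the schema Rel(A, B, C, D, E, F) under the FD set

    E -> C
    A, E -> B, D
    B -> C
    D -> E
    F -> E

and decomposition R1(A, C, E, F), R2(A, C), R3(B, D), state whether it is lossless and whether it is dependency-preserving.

Lossless test (chase): applying each FD to every pair of rows produces no changes in the tableau, so no row becomes fully distinguished — the join is lossy.
Dependency preservation: the restricted closure of {A, E} across the fragments never reaches {B, D}, so A, E → B, D cannot be enforced without a join — not preserved.

lossy and not dependency-preserving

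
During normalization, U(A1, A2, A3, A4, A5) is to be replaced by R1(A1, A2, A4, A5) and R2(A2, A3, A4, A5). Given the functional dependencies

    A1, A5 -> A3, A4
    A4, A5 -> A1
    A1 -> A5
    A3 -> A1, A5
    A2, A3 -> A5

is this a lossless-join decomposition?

Common attributes: R1 ∩ R2 = {A2, A4, A5}.
Closure of {A2, A4, A5}: A4, A5 → A1 applies, adding A1; A1, A5 → A3, A4 applies, adding A3. So (A2, A4, A5)⁺ = {A1, A2, A3, A4, A5}.
This closure contains every attribute of R1, so R1 ∩ R2 → R1. The join is lossless.

Yes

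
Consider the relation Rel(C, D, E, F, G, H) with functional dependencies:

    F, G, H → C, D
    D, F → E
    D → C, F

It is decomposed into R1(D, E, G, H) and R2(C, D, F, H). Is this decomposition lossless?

Yes

Common attributes: R1 ∩ R2 = {D, H}.
Closure of {D, H}: D → C, F applies, adding C, F; D, F → E applies, adding E. So (D, H)⁺ = {C, D, E, F, H}.
This closure contains every attribute of R2, so R1 ∩ R2 → R2. The join is lossless.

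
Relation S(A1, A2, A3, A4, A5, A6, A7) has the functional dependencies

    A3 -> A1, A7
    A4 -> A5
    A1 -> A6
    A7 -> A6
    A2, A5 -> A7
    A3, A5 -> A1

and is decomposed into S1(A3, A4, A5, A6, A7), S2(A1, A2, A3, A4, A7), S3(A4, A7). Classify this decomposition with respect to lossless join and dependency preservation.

lossless but not dependency-preserving

Lossless test (chase): Rows 1 and 2 agree on A3; apply A3→A1, A7 and equate their A1, A7 entries. Rows 1 and 2 agree on A4; apply A4→A5 and equate their A5 entries. Rows 1 and 3 agree on A4; apply A4→A5 and equate their A5 entries. Rows 1 and 2 agree on A1; apply A1→A6 and equate their A6 entries. Rows 1 and 3 agree on A7; apply A7→A6 and equate their A6 entries. Row 2 is now all distinguished symbols — the join is lossless.
Dependency preservation: the restricted closure of {A1} across the fragments never reaches {A6}, so A1 → A6 cannot be enforced without a join — not preserved.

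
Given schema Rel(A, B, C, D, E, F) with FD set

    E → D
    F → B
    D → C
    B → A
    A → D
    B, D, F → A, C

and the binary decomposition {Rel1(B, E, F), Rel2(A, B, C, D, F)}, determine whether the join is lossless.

Common attributes: Rel1 ∩ Rel2 = {B, F}.
Closure of {B, F}: B → A applies, adding A; A → D applies, adding D; B, D, F → A, C applies, adding C. So (B, F)⁺ = {A, B, C, D, F}.
This closure contains every attribute of Rel2, so Rel1 ∩ Rel2 → Rel2. The join is lossless.

Yes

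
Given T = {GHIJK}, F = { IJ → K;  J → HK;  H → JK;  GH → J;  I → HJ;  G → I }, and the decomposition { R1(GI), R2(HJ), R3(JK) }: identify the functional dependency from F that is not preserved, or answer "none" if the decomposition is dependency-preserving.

Check I → HJ: no single fragment contains all of {HIJ}, and the restricted closure of {I} across the fragments never reaches {HJ}.
IJ → K is preserved.
J → HK is preserved.
H → JK is preserved.
GH → J is preserved.
G → I is preserved.

I → HJ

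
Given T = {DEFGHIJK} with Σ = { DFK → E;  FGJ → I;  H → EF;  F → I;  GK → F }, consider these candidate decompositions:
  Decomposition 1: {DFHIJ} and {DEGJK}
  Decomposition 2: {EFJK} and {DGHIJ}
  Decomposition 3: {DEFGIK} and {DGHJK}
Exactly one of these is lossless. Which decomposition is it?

Decomposition 3

Decomposition 1: common = {DJ}, closure = {DJ} → lossy.
Decomposition 2: common = {J}, closure = {J} → lossy.
Decomposition 3: common = {DGK}, closure = {DEFGIK} → lossless.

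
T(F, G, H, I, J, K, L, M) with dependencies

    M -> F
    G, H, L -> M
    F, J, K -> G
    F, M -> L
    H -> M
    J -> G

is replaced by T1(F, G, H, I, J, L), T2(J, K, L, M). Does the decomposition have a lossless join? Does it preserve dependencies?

lossy and not dependency-preserving

Lossless test: (J, L)⁺ = {G, J, L}, which is a superkey of neither fragment — lossy.
Dependency preservation: the restricted closure of {M} across the fragments never reaches {F}, so M → F cannot be enforced without a join — not preserved.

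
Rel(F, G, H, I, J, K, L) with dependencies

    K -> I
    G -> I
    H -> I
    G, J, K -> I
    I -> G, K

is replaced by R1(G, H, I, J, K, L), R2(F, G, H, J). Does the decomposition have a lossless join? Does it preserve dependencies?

Lossless test: (G, H, J)⁺ = {G, H, I, J, K}, which is a superkey of neither fragment — lossy.
Dependency preservation: every FD's attributes lie within a single fragment, so each can be enforced locally — preserved.

lossy but dependency-preserving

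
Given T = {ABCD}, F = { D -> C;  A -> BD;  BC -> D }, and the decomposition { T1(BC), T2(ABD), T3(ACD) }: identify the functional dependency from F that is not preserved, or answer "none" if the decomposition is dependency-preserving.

Check BC → D: no single fragment contains all of {BCD}, and the restricted closure of {BC} across the fragments never reaches {D}.
D → C is preserved.
A → BD is preserved.

BC -> D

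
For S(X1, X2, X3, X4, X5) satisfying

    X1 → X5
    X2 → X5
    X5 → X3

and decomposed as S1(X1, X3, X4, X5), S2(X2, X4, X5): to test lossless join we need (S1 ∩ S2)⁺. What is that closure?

X3, X4, X5

S1 ∩ S2 = {X4, X5}.
X5 → X3 applies, adding X3
Closure: {X3, X4, X5}.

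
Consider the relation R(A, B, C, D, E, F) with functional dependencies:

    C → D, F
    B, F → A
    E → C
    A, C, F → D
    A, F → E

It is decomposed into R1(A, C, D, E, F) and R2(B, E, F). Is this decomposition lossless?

Common attributes: R1 ∩ R2 = {E, F}.
Closure of {E, F}: E → C applies, adding C; C → D, F applies, adding D. So (E, F)⁺ = {C, D, E, F}.
The closure contains neither all of R1 = {A, C, D, E, F} nor all of R2 = {B, E, F}, so the common attributes are not a superkey of either fragment. The join is lossy.

No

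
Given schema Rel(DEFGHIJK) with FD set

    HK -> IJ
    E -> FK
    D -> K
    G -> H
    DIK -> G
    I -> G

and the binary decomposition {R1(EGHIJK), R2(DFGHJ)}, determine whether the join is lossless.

Common attributes: R1 ∩ R2 = {GHJ}.
No dependency enlarges {GHJ}, so (GHJ)⁺ = {GHJ}.
The closure contains neither all of R1 = {EGHIJK} nor all of R2 = {DFGHJ}, so the common attributes are not a superkey of either fragment. The join is lossy.

No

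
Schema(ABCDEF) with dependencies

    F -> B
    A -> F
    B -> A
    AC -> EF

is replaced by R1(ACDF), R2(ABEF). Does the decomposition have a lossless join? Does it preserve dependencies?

Lossless test: (AF)⁺ = {ABF}, which is a superkey of neither fragment — lossy.
Dependency preservation: the restricted closure of {AC} across the fragments never reaches {EF}, so AC → EF cannot be enforced without a join — not preserved.

lossy and not dependency-preserving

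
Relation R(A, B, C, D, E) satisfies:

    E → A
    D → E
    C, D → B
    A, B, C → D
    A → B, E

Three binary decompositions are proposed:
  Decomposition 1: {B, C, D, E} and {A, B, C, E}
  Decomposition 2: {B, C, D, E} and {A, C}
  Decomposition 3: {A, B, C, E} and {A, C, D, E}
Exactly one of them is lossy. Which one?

Decomposition 2

Decomposition 1: common = {B, C, E}, closure = {A, B, C, D, E} → lossless.
Decomposition 2: common = {C}, closure = {C} → lossy.
Decomposition 3: common = {A, C, E}, closure = {A, B, C, D, E} → lossless.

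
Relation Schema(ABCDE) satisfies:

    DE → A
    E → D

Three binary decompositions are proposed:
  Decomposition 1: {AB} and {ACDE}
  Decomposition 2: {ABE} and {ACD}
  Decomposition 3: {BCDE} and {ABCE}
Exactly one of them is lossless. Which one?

Decomposition 1: common = {A}, closure = {A} → lossy.
Decomposition 2: common = {A}, closure = {A} → lossy.
Decomposition 3: common = {BCE}, closure = {ABCDE} → lossless.

Decomposition 3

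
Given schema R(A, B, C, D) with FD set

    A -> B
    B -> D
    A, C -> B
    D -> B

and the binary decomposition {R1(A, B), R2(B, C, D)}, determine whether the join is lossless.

Common attributes: R1 ∩ R2 = {B}.
Closure of {B}: B → D applies, adding D. So (B)⁺ = {B, D}.
The closure contains neither all of R1 = {A, B} nor all of R2 = {B, C, D}, so the common attributes are not a superkey of either fragment. The join is lossy.

No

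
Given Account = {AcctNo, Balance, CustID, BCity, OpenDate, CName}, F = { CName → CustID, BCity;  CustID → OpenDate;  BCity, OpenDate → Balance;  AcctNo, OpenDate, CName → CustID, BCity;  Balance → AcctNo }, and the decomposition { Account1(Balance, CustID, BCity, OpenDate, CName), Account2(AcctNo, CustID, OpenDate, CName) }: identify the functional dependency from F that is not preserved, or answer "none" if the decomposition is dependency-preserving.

Balance → AcctNo

Check Balance → AcctNo: no single fragment contains all of {AcctNo, Balance}, and the restricted closure of {Balance} across the fragments never reaches {AcctNo}.
CName → CustID, BCity is preserved.
CustID → OpenDate is preserved.
BCity, OpenDate → Balance is preserved.
AcctNo, OpenDate, CName → CustID, BCity is preserved.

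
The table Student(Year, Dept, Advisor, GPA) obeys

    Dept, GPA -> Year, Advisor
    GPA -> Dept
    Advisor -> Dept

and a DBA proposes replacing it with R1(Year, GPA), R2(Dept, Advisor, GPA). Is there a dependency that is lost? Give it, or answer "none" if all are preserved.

none

Dept, GPA → Year, Advisor: restricted closure across fragments reaches Year, Advisor.
GPA → Dept lies within R2.
Advisor → Dept lies within R2.
Every dependency is enforceable on the fragments, so the decomposition is dependency-preserving.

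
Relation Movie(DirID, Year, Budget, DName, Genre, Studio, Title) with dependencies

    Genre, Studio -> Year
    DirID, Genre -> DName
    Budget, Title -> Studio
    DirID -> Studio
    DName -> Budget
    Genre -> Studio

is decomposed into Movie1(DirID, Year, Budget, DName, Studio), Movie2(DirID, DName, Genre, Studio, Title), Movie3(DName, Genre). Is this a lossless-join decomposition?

Chase test. Columns are DirID, Year, Budget, DName, Genre, Studio, Title; row i has aⱼ where attribute j ∈ Moviei, else bᵢⱼ.
Initial tableau (one row per fragment):
  row 1: a1 a2 a3 a4 b15 a6 b17
  row 2: a1 b22 b23 a4 a5 a6 a7
  row 3: b31 b32 b33 a4 a5 b36 b37
Rows 1 and 2 agree on DName; apply DName→Budget and equate their Budget entries.
Rows 1 and 3 agree on DName; apply DName→Budget and equate their Budget entries.
Rows 2 and 3 agree on Genre; apply Genre→Studio and equate their Studio entries.
Rows 2 and 3 agree on Genre, Studio; apply Genre, Studio→Year and equate their Year entries.
No row becomes fully distinguished — the join is lossy.

No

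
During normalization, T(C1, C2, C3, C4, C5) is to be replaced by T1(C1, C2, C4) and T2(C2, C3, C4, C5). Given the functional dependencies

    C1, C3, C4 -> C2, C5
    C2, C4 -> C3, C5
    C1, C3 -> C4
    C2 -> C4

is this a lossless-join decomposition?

Common attributes: T1 ∩ T2 = {C2, C4}.
Closure of {C2, C4}: C2, C4 → C3, C5 applies, adding C3, C5. So (C2, C4)⁺ = {C2, C3, C4, C5}.
This closure contains every attribute of T2, so T1 ∩ T2 → T2. The join is lossless.

Yes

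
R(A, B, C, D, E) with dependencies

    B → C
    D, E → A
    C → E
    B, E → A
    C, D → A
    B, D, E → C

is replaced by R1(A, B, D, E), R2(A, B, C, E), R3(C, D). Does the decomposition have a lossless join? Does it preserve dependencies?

Lossless test (chase): Rows 1 and 2 agree on B; apply B→C and equate their C entries. Rows 1 and 3 agree on C; apply C→E and equate their E entries. Rows 1 and 3 agree on C, D; apply C, D→A and equate their A entries. Row 1 is now all distinguished symbols — the join is lossless.
Dependency preservation: C, D → A; B, D, E → C are not contained in any single fragment, but the restricted closure of each left-hand side across the fragments still reaches the right-hand side; the remaining FDs each lie inside some fragment. All dependencies are preserved.

lossless and dependency-preserving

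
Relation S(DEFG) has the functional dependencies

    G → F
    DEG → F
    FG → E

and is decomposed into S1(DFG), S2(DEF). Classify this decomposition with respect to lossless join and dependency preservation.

Lossless test: (DF)⁺ = {DF}, which is a superkey of neither fragment — lossy.
Dependency preservation: the restricted closure of {FG} across the fragments never reaches {E}, so FG → E cannot be enforced without a join — not preserved.

lossy and not dependency-preserving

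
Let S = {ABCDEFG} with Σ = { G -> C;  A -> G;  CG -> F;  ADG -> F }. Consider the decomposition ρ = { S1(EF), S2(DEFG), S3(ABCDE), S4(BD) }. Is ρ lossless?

Chase test. Columns are ABCDEFG; row i has aⱼ where attribute j ∈ Si, else bᵢⱼ.
Initial tableau (one row per fragment):
  row 1: b11 b12 b13 b14 a5 a6 b17
  row 2: b21 b22 b23 a4 a5 a6 a7
  row 3: a1 a2 a3 a4 a5 b36 b37
  row 4: b41 a2 b43 a4 b45 b46 b47
No row becomes fully distinguished — the join is lossy.

No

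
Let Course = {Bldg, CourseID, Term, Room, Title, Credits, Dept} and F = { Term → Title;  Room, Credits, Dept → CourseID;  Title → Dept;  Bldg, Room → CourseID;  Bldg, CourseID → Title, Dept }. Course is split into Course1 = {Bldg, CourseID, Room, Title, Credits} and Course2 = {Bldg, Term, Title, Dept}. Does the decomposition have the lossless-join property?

Common attributes: Course1 ∩ Course2 = {Bldg, Title}.
Closure of {Bldg, Title}: Title → Dept applies, adding Dept. So (Bldg, Title)⁺ = {Bldg, Title, Dept}.
The closure contains neither all of Course1 = {Bldg, CourseID, Room, Title, Credits} nor all of Course2 = {Bldg, Term, Title, Dept}, so the common attributes are not a superkey of either fragment. The join is lossy.

No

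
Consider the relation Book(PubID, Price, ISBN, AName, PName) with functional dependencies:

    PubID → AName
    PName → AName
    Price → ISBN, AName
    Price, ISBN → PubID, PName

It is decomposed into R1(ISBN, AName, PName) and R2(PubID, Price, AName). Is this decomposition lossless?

No

Common attributes: R1 ∩ R2 = {AName}.
No dependency enlarges {AName}, so (AName)⁺ = {AName}.
The closure contains neither all of R1 = {ISBN, AName, PName} nor all of R2 = {PubID, Price, AName}, so the common attributes are not a superkey of either fragment. The join is lossy.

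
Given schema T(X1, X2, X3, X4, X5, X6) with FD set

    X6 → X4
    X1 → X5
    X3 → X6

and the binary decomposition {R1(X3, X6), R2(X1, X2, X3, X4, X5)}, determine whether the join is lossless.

Yes

Common attributes: R1 ∩ R2 = {X3}.
Closure of {X3}: X3 → X6 applies, adding X6; X6 → X4 applies, adding X4. So (X3)⁺ = {X3, X4, X6}.
This closure contains every attribute of R1, so R1 ∩ R2 → R1. The join is lossless.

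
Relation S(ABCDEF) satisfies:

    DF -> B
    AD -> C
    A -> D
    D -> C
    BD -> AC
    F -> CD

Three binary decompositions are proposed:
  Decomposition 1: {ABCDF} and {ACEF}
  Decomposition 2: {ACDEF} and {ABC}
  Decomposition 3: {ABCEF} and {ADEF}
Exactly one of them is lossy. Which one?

Decomposition 2

Decomposition 1: common = {ACF}, closure = {ABCDF} → lossless.
Decomposition 2: common = {AC}, closure = {ACD} → lossy.
Decomposition 3: common = {AEF}, closure = {ABCDEF} → lossless.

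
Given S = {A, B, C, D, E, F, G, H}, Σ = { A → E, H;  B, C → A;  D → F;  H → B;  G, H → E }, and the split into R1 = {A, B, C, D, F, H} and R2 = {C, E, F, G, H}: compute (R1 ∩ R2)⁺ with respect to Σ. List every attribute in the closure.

A, B, C, E, F, H

R1 ∩ R2 = {C, F, H}.
H → B applies, adding B
B, C → A applies, adding A
A → E, H applies, adding E
Closure: {A, B, C, E, F, H}.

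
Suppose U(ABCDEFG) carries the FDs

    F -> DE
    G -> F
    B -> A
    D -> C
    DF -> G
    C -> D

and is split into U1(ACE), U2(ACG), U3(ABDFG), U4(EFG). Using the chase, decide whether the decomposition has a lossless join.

Chase test. Columns are ABCDEFG; row i has aⱼ where attribute j ∈ Ui, else bᵢⱼ.
Initial tableau (one row per fragment):
  row 1: a1 b12 a3 b14 a5 b16 b17
  row 2: a1 b22 a3 b24 b25 b26 a7
  row 3: a1 a2 b33 a4 b35 a6 a7
  row 4: b41 b42 b43 b44 a5 a6 a7
Rows 3 and 4 agree on F; apply F→DE and equate their DE entries.
Rows 2 and 3 agree on G; apply G→F and equate their F entries.
Rows 3 and 4 agree on D; apply D→C and equate their C entries.
Rows 1 and 2 agree on C; apply C→D and equate their D entries.
Rows 2 and 3 agree on F; apply F→DE and equate their DE entries.
Rows 1 and 3 agree on D; apply D→C and equate their C entries.
Row 3 is now all distinguished symbols — the join is lossless.

Yes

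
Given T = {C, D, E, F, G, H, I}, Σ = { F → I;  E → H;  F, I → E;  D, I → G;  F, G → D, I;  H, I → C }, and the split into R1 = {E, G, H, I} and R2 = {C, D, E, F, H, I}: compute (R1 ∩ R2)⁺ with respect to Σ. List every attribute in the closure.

C, E, H, I

R1 ∩ R2 = {E, H, I}.
H, I → C applies, adding C
Closure: {C, E, H, I}.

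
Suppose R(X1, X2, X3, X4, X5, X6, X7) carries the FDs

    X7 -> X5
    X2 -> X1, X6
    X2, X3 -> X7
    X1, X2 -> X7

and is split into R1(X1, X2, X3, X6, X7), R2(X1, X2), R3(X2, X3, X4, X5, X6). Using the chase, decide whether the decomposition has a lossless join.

Chase test. Columns are X1, X2, X3, X4, X5, X6, X7; row i has aⱼ where attribute j ∈ Ri, else bᵢⱼ.
Initial tableau (one row per fragment):
  row 1: a1 a2 a3 b14 b15 a6 a7
  row 2: a1 a2 b23 b24 b25 b26 b27
  row 3: b31 a2 a3 a4 a5 a6 b37
Rows 1 and 2 agree on X2; apply X2→X1, X6 and equate their X1, X6 entries.
Rows 1 and 3 agree on X2; apply X2→X1, X6 and equate their X1, X6 entries.
Rows 1 and 3 agree on X2, X3; apply X2, X3→X7 and equate their X7 entries.
Rows 1 and 2 agree on X1, X2; apply X1, X2→X7 and equate their X7 entries.
Rows 1 and 2 agree on X7; apply X7→X5 and equate their X5 entries.
Rows 1 and 3 agree on X7; apply X7→X5 and equate their X5 entries.
Row 3 is now all distinguished symbols — the join is lossless.

Yes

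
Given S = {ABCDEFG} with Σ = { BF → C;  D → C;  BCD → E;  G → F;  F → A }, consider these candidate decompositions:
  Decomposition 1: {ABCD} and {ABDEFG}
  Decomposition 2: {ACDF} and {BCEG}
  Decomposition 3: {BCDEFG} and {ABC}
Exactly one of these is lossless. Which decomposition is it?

Decomposition 1: common = {ABD}, closure = {ABCDE} → lossless.
Decomposition 2: common = {C}, closure = {C} → lossy.
Decomposition 3: common = {BC}, closure = {BC} → lossy.

Decomposition 1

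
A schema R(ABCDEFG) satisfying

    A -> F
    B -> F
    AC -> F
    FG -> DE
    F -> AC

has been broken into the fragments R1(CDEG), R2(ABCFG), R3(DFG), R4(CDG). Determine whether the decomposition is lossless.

Chase test. Columns are ABCDEFG; row i has aⱼ where attribute j ∈ Ri, else bᵢⱼ.
Initial tableau (one row per fragment):
  row 1: b11 b12 a3 a4 a5 b16 a7
  row 2: a1 a2 a3 b24 b25 a6 a7
  row 3: b31 b32 b33 a4 b35 a6 a7
  row 4: b41 b42 a3 a4 b45 b46 a7
Rows 2 and 3 agree on FG; apply FG→DE and equate their DE entries.
Rows 2 and 3 agree on F; apply F→AC and equate their AC entries.
No row becomes fully distinguished — the join is lossy.

No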